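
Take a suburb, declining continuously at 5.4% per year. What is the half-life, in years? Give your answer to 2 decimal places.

half-life ≈ 12.84 years

half-life = ln(2) / |r| = 0.69315 / 0.054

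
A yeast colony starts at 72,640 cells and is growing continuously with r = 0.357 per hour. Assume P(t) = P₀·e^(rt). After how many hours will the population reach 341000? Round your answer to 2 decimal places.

t ≈ 4.33 hours

341000 = 72640 · e^(0.357·t)
t = ln(341000/72640) / 0.357 = ln(4.69438) / 0.357 = 1.54637 / 0.357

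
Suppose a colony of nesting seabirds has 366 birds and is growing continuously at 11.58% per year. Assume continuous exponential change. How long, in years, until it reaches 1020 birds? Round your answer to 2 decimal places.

1020 = 366 · e^(0.1158·t)
t = ln(1020/366) / 0.1158 = ln(2.78689) / 0.1158 = 1.02492 / 0.1158

t ≈ 8.85 years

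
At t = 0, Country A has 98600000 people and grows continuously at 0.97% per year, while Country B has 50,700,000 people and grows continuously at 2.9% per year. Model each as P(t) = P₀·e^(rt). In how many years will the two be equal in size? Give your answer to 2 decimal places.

98600000·e^(0.0097t) = 50700000·e^(0.029t)
98600000/50700000 = e^((0.029 − 0.0097)t) → ln(1.94477) = 0.0193·t
t = 0.66515 / 0.0193

t ≈ 34.46 years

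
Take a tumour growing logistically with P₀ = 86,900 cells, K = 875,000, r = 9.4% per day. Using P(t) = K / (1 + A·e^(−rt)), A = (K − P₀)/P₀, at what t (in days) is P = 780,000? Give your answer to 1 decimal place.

t ≈ 45.9 days

A = (875000 − 86900)/86900 = 9.06904
780000 = 875000/(1 + 9.06904·e^(−0.094t)) → 1 + 9.06904·e^(−0.094t) = 1.12179
e^(−0.094t) = 0.01343 → t = ln(74.46163)/0.094 = 4.31028/0.094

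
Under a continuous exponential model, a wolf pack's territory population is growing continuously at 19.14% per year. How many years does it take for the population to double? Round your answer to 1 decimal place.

doubling time ≈ 3.6 years

doubling time = ln(2) / |r| = 0.69315 / 0.1914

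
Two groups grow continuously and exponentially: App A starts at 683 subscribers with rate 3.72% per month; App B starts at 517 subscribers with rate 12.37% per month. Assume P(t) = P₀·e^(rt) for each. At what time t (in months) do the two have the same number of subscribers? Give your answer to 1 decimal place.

t ≈ 3.2 months

683·e^(0.0372t) = 517·e^(0.1237t)
683/517 = e^((0.1237 − 0.0372)t) → ln(1.32108) = 0.0865·t
t = 0.27845 / 0.0865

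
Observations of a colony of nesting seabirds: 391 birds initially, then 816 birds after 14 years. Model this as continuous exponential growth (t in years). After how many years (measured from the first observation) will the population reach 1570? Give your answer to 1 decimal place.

r = ln(816/391) / 14 ≈ 0.05255 per year
t = ln(1570/391) / r = 1.39012 / 0.05255 ≈ 26.453

t ≈ 26.5 years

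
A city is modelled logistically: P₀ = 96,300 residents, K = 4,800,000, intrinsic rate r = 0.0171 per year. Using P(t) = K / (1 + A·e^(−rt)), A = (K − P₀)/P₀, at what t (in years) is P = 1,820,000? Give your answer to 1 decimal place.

A = (4800000 − 96300)/96300 = 48.84424
1820000 = 4800000/(1 + 48.84424·e^(−0.0171t)) → 1 + 48.84424·e^(−0.0171t) = 2.63736
e^(−0.0171t) = 0.033522 → t = ln(29.83104)/0.0171 = 3.39555/0.0171

t ≈ 198.6 years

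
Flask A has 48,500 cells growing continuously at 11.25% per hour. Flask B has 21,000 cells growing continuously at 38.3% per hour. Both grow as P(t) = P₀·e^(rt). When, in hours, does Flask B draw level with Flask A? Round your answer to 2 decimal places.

t ≈ 3.09 hours

48500·e^(0.1125t) = 21000·e^(0.383t)
48500/21000 = e^((0.383 − 0.1125)t) → ln(2.30952) = 0.2705·t
t = 0.83704 / 0.2705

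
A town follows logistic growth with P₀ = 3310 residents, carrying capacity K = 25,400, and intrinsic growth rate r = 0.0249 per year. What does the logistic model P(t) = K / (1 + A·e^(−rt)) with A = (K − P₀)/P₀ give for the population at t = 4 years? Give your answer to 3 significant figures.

≈ 3,610 residents

A = (25400 − 3310)/3310 = 6.67372
P(4) = 25400 / (1 + 6.67372·e^(−0.0249·4)) = 25400 / (1 + 6.67372·0.905199)
= 25400 / 7.04104 ≈ 3607.42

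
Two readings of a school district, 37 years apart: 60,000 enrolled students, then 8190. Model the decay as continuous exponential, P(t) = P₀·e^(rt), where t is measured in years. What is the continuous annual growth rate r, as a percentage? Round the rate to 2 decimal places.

r ≈ -5.38% per year

8190 = 60000 · e^(r·37)
e^(37r) = 8190/60000 = 0.1365
r = ln(0.1365) / 37 = -1.99143 / 37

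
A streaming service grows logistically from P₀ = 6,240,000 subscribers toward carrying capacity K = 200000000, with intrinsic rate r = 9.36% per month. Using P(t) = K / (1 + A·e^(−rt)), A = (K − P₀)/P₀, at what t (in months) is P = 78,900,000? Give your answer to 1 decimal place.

t ≈ 32.1 months

A = (200000000 − 6240000)/6240000 = 31.05128
78900000 = 200000000/(1 + 31.05128·e^(−0.0936t)) → 1 + 31.05128·e^(−0.0936t) = 2.53485
e^(−0.0936t) = 0.04943 → t = ln(20.23077)/0.0936 = 3.0072/0.0936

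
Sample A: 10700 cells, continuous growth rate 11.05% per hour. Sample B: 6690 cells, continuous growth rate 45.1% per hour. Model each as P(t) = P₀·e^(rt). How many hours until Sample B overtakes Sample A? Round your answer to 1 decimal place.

10700·e^(0.1105t) = 6690·e^(0.451t)
10700/6690 = e^((0.451 − 0.1105)t) → ln(1.5994) = 0.3405·t
t = 0.46963 / 0.3405

t ≈ 1.4 hours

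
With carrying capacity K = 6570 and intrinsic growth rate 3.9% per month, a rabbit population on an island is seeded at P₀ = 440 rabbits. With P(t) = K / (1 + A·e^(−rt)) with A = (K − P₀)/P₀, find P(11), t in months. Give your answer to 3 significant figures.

≈ 652 rabbits

A = (6570 − 440)/440 = 13.93182
P(11) = 6570 / (1 + 13.93182·e^(−0.039·11)) = 6570 / (1 + 13.93182·0.65116)
= 6570 / 10.07184 ≈ 652.31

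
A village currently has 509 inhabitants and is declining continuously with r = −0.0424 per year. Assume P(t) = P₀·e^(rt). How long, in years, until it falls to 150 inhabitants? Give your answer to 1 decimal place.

t ≈ 28.8 years

150 = 509 · e^(-0.0424·t)
t = ln(150/509) / -0.0424 = ln(0.2947) / -0.0424 = -1.22181 / -0.0424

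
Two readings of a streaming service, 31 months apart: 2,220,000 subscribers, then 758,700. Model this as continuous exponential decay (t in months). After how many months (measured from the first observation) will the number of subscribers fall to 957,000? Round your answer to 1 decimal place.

r = ln(758700/2220000) / 31 ≈ -0.034634 per month
t = ln(957000/2220000) / r = -0.84146 / -0.034634 ≈ 24.296

t ≈ 24.3 months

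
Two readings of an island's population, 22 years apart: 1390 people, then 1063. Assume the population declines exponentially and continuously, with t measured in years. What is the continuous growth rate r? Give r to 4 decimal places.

1063 = 1390 · e^(r·22)
e^(22r) = 1063/1390 = 0.76475
r = ln(0.76475) / 22 = -0.26821 / 22

r ≈ -0.0122 per year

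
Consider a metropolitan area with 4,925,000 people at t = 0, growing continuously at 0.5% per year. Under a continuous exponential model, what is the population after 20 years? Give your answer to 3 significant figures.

P(20) = 4925000 · e^(0.005·20) = 4925000 · e^(0.1)
= 4925000 · 1.10517 ≈ 5442966.77

≈ 5,440,000 people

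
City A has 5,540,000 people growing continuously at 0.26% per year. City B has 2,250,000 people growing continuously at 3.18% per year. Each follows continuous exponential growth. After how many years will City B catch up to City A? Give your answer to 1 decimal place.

t ≈ 30.9 years

5540000·e^(0.0026t) = 2250000·e^(0.0318t)
5540000/2250000 = e^((0.0318 − 0.0026)t) → ln(2.46222) = 0.0292·t
t = 0.90106 / 0.0292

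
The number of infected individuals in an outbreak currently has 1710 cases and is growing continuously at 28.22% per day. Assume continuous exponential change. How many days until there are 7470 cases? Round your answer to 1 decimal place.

t ≈ 5.2 days

7470 = 1710 · e^(0.2822·t)
t = ln(7470/1710) / 0.2822 = ln(4.36842) / 0.2822 = 1.4744 / 0.2822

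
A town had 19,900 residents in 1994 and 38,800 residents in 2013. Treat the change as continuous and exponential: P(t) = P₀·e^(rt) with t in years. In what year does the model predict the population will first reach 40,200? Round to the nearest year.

year 2014

r = ln(38800/19900) / 19 = 0.6677/19 ≈ 0.035142 per year
t = ln(40200/19900) / r = 0.70315/0.035142 ≈ 20.01 years after 1994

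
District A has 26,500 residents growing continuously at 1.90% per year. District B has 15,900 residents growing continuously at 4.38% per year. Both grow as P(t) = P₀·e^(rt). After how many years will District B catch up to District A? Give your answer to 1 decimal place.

t ≈ 20.6 years

26500·e^(0.019t) = 15900·e^(0.0438t)
26500/15900 = e^((0.0438 − 0.019)t) → ln(1.66667) = 0.0248·t
t = 0.51083 / 0.0248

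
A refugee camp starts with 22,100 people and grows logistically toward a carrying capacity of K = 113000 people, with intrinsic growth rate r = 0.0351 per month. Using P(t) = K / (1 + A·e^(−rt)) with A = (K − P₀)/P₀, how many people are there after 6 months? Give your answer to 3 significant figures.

A = (113000 − 22100)/22100 = 4.11312
P(6) = 113000 / (1 + 4.11312·e^(−0.0351·6)) = 113000 / (1 + 4.11312·0.810098)
= 113000 / 4.33203 ≈ 26084.76

≈ 26,100 people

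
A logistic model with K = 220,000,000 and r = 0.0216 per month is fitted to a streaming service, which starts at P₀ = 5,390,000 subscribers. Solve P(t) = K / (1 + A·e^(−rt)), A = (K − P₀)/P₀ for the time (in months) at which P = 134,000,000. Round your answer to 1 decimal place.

t ≈ 191.1 months

A = (220000000 − 5390000)/5390000 = 39.81633
134000000 = 220000000/(1 + 39.81633·e^(−0.0216t)) → 1 + 39.81633·e^(−0.0216t) = 1.64179
e^(−0.0216t) = 0.016119 → t = ln(62.03939)/0.0216 = 4.12777/0.0216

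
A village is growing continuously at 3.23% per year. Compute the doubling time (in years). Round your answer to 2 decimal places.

doubling time ≈ 21.46 years

doubling time = ln(2) / |r| = 0.69315 / 0.0323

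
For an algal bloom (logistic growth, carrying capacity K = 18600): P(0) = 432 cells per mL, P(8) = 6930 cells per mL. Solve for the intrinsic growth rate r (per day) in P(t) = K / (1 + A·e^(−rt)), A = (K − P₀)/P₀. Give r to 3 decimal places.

A = (18600 − 432)/432 = 42.05556
6930 = 18600/(1 + 42.05556·e^(−r·8)) → e^(−8r) = (2.68398 − 1)/42.05556 = 0.040042
r = −ln(0.040042)/8 = 3.21783/8

r ≈ 0.402 per day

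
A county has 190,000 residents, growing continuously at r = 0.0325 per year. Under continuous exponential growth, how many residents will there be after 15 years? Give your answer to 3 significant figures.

≈ 309,000 residents

P(15) = 190000 · e^(0.0325·15) = 190000 · e^(0.4875)
= 190000 · 1.62824 ≈ 309365.7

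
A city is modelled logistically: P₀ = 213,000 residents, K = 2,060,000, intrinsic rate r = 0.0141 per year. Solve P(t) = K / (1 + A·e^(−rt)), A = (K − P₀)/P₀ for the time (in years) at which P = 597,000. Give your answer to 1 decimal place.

A = (2060000 − 213000)/213000 = 8.67136
597000 = 2060000/(1 + 8.67136·e^(−0.0141t)) → 1 + 8.67136·e^(−0.0141t) = 3.45059
e^(−0.0141t) = 0.282607 → t = ln(3.53848)/0.0141 = 1.2637/0.0141

t ≈ 89.6 years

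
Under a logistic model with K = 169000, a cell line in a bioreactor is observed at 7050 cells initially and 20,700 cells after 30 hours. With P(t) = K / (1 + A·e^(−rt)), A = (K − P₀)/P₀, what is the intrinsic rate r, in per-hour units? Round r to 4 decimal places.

A = (169000 − 7050)/7050 = 22.97163
20700 = 169000/(1 + 22.97163·e^(−r·30)) → e^(−30r) = (8.16425 − 1)/22.97163 = 0.311874
r = −ln(0.311874)/30 = 1.16516/30

r ≈ 0.0388 per hour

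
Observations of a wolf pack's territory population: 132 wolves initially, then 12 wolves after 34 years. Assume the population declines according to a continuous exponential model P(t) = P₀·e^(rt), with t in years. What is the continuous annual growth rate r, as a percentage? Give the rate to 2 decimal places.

12 = 132 · e^(r·34)
e^(34r) = 12/132 = 0.09091
r = ln(0.09091) / 34 = -2.3979 / 34

r ≈ -7.05% per year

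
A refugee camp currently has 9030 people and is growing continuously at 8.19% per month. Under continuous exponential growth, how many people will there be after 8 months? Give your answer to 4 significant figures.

≈ 17,390 people

P(8) = 9030 · e^(0.0819·8) = 9030 · e^(0.6552)
= 9030 · 1.92553 ≈ 17387.51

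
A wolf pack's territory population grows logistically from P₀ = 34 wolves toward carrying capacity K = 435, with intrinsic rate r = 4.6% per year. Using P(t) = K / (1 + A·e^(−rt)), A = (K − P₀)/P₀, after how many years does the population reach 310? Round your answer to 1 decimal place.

t ≈ 73.4 years

A = (435 − 34)/34 = 11.79412
310 = 435/(1 + 11.79412·e^(−0.046t)) → 1 + 11.79412·e^(−0.046t) = 1.40323
e^(−0.046t) = 0.034189 → t = ln(29.24941)/0.046 = 3.37586/0.046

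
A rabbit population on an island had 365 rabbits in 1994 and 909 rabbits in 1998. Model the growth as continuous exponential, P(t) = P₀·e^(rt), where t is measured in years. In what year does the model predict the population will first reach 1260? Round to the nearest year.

year 1999

r = ln(909/365) / 4 = 0.91245/4 ≈ 0.228112 per year
t = ln(1260/365) / r = 1.23897/0.228112 ≈ 5.43 years after 1994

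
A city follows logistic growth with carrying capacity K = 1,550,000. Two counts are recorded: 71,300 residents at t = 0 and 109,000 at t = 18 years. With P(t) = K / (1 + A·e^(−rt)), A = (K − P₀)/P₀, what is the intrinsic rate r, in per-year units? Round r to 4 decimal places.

A = (1550000 − 71300)/71300 = 20.73913
109000 = 1550000/(1 + 20.73913·e^(−r·18)) → e^(−18r) = (14.22018 − 1)/20.73913 = 0.637451
r = −ln(0.637451)/18 = 0.45028/18

r ≈ 0.0250 per year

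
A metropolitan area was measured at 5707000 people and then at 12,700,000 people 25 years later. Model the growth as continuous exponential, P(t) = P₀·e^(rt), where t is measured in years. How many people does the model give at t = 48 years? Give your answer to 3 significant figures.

≈ 26,500,000 people

r = ln(12700000/5707000) / 25 ≈ 0.031996 per year
P(48) = 5707000 · e^(0.031996·48) = 5707000 · 4.64515 ≈ 26509888.52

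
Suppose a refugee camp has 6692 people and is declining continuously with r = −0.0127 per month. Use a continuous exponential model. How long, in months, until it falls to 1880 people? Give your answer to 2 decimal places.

t ≈ 99.97 months

1880 = 6692 · e^(-0.0127·t)
t = ln(1880/6692) / -0.0127 = ln(0.28093) / -0.0127 = -1.26964 / -0.0127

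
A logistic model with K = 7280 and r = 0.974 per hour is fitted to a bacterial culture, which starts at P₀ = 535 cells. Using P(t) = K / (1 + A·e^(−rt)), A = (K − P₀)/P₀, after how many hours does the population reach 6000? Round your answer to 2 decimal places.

t ≈ 4.19 hours

A = (7280 − 535)/535 = 12.60748
6000 = 7280/(1 + 12.60748·e^(−0.974t)) → 1 + 12.60748·e^(−0.974t) = 1.21333
e^(−0.974t) = 0.016921 → t = ln(59.09755)/0.974 = 4.07919/0.974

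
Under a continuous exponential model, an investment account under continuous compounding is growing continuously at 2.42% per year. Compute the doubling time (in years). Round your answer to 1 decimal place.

doubling time = ln(2) / |r| = 0.69315 / 0.0242

doubling time ≈ 28.6 years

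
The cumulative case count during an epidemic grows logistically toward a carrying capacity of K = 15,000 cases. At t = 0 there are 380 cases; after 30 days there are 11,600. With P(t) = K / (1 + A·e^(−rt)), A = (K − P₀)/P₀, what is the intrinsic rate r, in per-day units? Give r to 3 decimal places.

A = (15000 − 380)/380 = 38.47368
11600 = 15000/(1 + 38.47368·e^(−r·30)) → e^(−30r) = (1.2931 − 1)/38.47368 = 0.007618
r = −ln(0.007618)/30 = 4.8772/30

r ≈ 0.163 per day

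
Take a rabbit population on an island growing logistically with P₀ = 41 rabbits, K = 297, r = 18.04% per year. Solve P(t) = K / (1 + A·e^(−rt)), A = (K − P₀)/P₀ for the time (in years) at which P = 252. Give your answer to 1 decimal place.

t ≈ 19.7 years

A = (297 − 41)/41 = 6.2439
252 = 297/(1 + 6.2439·e^(−0.1804t)) → 1 + 6.2439·e^(−0.1804t) = 1.17857
e^(−0.1804t) = 0.028599 → t = ln(34.96585)/0.1804 = 3.55437/0.1804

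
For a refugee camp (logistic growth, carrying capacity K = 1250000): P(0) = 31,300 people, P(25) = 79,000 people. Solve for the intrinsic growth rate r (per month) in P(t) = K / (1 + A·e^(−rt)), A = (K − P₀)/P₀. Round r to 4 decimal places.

r ≈ 0.0386 per month

A = (1250000 − 31300)/31300 = 38.9361
79000 = 1250000/(1 + 38.9361·e^(−r·25)) → e^(−25r) = (15.82278 − 1)/38.9361 = 0.380695
r = −ln(0.380695)/25 = 0.96576/25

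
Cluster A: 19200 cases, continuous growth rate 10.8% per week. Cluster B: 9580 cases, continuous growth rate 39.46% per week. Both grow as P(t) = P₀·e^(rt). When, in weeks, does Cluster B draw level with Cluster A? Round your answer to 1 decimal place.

19200·e^(0.108t) = 9580·e^(0.3946t)
19200/9580 = e^((0.3946 − 0.108)t) → ln(2.00418) = 0.2866·t
t = 0.69523 / 0.2866

t ≈ 2.4 weeks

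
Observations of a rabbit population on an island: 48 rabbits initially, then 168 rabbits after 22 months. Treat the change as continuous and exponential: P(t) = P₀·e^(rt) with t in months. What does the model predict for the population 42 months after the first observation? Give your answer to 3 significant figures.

≈ 525 rabbits

r = ln(168/48) / 22 ≈ 0.056944 per month
P(42) = 48 · e^(0.056944·42) = 48 · 10.93139 ≈ 524.71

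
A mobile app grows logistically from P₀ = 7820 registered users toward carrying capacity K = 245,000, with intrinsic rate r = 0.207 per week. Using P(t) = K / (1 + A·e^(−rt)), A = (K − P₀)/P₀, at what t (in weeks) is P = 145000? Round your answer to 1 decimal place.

t ≈ 18.3 weeks

A = (245000 − 7820)/7820 = 30.32992
145000 = 245000/(1 + 30.32992·e^(−0.207t)) → 1 + 30.32992·e^(−0.207t) = 1.68966
e^(−0.207t) = 0.022738 → t = ln(43.97839)/0.207 = 3.7837/0.207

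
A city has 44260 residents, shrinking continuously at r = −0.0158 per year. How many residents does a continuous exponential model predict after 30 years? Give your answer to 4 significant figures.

P(30) = 44260 · e^(-0.0158·30) = 44260 · e^(-0.474)
= 44260 · 0.62251 ≈ 27552.17

≈ 27,550 residents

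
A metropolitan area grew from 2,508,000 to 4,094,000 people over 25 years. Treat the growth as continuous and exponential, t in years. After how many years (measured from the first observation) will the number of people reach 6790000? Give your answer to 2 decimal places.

t ≈ 50.81 years

r = ln(4094000/2508000) / 25 ≈ 0.019601 per year
t = ln(6790000/2508000) / r = 0.99597 / 0.019601 ≈ 50.811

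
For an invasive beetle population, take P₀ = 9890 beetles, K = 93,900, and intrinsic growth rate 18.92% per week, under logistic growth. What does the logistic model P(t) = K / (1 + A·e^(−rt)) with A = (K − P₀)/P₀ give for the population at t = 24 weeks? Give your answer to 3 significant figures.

A = (93900 − 9890)/9890 = 8.49444
P(24) = 93900 / (1 + 8.49444·e^(−0.1892·24)) = 93900 / (1 + 8.49444·0.010665)
= 93900 / 1.09059 ≈ 86100.02

≈ 86,100 beetles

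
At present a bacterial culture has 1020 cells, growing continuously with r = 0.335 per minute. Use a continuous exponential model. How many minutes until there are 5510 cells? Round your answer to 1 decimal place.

t ≈ 5.0 minutes

5510 = 1020 · e^(0.335·t)
t = ln(5510/1020) / 0.335 = ln(5.40196) / 0.335 = 1.68676 / 0.335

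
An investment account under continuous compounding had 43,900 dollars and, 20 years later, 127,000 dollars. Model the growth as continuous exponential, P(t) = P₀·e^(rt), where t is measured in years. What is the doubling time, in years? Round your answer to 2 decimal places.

doubling time ≈ 13.05 years

r = ln(127000/43900) / 20 = ln(2.89294) / 20 ≈ 0.053114 per year
doubling time = ln 2 / |r| = 0.69315 / 0.053114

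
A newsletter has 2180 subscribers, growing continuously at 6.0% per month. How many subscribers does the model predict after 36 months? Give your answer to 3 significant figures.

≈ 18,900 subscribers

P(36) = 2180 · e^(0.06·36) = 2180 · e^(2.16)
= 2180 · 8.67114 ≈ 18903.08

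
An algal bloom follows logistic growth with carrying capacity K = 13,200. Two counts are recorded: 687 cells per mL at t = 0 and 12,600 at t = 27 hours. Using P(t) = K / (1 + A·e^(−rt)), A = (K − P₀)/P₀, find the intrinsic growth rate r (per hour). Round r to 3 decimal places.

A = (13200 − 687)/687 = 18.21397
12600 = 13200/(1 + 18.21397·e^(−r·27)) → e^(−27r) = (1.04762 − 1)/18.21397 = 0.002614
r = −ln(0.002614)/27 = 5.94671/27

r ≈ 0.220 per hour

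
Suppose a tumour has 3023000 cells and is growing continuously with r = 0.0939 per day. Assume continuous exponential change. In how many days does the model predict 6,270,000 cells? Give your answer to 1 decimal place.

6270000 = 3023000 · e^(0.0939·t)
t = ln(6270000/3023000) / 0.0939 = ln(2.0741) / 0.0939 = 0.72953 / 0.0939

t ≈ 7.8 days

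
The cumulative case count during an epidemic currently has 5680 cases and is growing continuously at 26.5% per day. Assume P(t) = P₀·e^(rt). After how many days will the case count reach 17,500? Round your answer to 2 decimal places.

17500 = 5680 · e^(0.265·t)
t = ln(17500/5680) / 0.265 = ln(3.08099) / 0.265 = 1.12525 / 0.265

t ≈ 4.25 days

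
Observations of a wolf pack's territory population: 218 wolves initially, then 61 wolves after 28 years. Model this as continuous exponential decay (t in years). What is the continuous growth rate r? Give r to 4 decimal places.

61 = 218 · e^(r·28)
e^(28r) = 61/218 = 0.27982
r = ln(0.27982) / 28 = -1.27362 / 28

r ≈ -0.0455 per year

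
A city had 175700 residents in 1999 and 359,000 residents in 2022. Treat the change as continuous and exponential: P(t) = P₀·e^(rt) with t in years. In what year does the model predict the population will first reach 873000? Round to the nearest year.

year 2051

r = ln(359000/175700) / 23 = 0.71454/23 ≈ 0.031067 per year
t = ln(873000/175700) / r = 1.60316/0.031067 ≈ 51.6 years after 1999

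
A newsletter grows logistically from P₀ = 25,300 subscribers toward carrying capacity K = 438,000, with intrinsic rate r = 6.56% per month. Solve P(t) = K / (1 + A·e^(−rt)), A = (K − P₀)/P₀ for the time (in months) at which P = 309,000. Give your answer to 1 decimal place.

A = (438000 − 25300)/25300 = 16.31225
309000 = 438000/(1 + 16.31225·e^(−0.0656t)) → 1 + 16.31225·e^(−0.0656t) = 1.41748
e^(−0.0656t) = 0.025593 → t = ln(39.07354)/0.0656 = 3.66545/0.0656

t ≈ 55.9 months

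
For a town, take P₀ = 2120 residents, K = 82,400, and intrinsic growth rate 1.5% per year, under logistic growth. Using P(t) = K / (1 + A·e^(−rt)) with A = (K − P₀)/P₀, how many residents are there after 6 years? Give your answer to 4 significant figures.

≈ 2,314 residents

A = (82400 − 2120)/2120 = 37.86792
P(6) = 82400 / (1 + 37.86792·e^(−0.015·6)) = 82400 / (1 + 37.86792·0.913931)
= 82400 / 35.60868 ≈ 2314.04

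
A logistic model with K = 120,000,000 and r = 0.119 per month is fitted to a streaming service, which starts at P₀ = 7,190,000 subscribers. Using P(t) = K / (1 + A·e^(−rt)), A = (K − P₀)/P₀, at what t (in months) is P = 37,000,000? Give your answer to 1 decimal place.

t ≈ 16.3 months

A = (120000000 − 7190000)/7190000 = 15.68985
37000000 = 120000000/(1 + 15.68985·e^(−0.119t)) → 1 + 15.68985·e^(−0.119t) = 3.24324
e^(−0.119t) = 0.142974 → t = ln(6.99427)/0.119 = 1.94509/0.119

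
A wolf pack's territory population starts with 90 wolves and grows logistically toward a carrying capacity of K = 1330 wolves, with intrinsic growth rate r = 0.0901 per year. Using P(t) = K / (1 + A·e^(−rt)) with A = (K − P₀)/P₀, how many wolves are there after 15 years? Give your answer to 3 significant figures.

A = (1330 − 90)/90 = 13.77778
P(15) = 1330 / (1 + 13.77778·e^(−0.0901·15)) = 1330 / (1 + 13.77778·0.258852)
= 1330 / 4.5664 ≈ 291.26

≈ 291 wolves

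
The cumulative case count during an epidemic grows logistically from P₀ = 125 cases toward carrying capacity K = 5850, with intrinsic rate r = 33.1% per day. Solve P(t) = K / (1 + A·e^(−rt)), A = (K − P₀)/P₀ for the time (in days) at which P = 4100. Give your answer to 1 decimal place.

t ≈ 14.1 days

A = (5850 − 125)/125 = 45.8
4100 = 5850/(1 + 45.8·e^(−0.331t)) → 1 + 45.8·e^(−0.331t) = 1.42683
e^(−0.331t) = 0.009319 → t = ln(107.30286)/0.331 = 4.67566/0.331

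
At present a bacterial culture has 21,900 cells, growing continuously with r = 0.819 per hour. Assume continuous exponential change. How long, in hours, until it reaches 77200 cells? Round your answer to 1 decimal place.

77200 = 21900 · e^(0.819·t)
t = ln(77200/21900) / 0.819 = ln(3.52511) / 0.819 = 1.25991 / 0.819

t ≈ 1.5 hours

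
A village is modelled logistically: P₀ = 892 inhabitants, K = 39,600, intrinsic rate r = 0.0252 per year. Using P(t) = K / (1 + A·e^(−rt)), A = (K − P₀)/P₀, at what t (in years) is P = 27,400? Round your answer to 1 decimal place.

t ≈ 181.7 years

A = (39600 − 892)/892 = 43.39462
27400 = 39600/(1 + 43.39462·e^(−0.0252t)) → 1 + 43.39462·e^(−0.0252t) = 1.44526
e^(−0.0252t) = 0.010261 → t = ln(97.46005)/0.0252 = 4.57944/0.0252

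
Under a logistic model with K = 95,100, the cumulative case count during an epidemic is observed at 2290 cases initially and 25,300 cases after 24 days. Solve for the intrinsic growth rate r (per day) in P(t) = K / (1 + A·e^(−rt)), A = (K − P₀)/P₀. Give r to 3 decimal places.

A = (95100 − 2290)/2290 = 40.52838
25300 = 95100/(1 + 40.52838·e^(−r·24)) → e^(−24r) = (3.75889 − 1)/40.52838 = 0.068073
r = −ln(0.068073)/24 = 2.68717/24

r ≈ 0.112 per day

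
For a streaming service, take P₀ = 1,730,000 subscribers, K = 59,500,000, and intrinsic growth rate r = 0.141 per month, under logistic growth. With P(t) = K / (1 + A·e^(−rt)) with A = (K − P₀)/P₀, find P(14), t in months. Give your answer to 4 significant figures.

≈ 10,550,000 subscribers

A = (59500000 − 1730000)/1730000 = 33.39306
P(14) = 59500000 / (1 + 33.39306·e^(−0.141·14)) = 59500000 / (1 + 33.39306·0.1389)
= 59500000 / 5.6383 ≈ 10552823.76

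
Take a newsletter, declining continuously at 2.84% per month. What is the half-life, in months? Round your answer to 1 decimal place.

half-life = ln(2) / |r| = 0.69315 / 0.0284

half-life ≈ 24.4 months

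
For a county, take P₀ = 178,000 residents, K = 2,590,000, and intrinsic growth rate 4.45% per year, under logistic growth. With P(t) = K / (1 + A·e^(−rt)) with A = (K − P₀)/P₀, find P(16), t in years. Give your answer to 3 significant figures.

A = (2590000 − 178000)/178000 = 13.55056
P(16) = 2590000 / (1 + 13.55056·e^(−0.0445·16)) = 2590000 / (1 + 13.55056·0.490662)
= 2590000 / 7.64874 ≈ 338617.67

≈ 339,000 residents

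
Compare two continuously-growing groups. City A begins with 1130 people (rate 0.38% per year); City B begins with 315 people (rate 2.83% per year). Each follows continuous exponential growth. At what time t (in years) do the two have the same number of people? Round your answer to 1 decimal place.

t ≈ 52.1 years

1130·e^(0.0038t) = 315·e^(0.0283t)
1130/315 = e^((0.0283 − 0.0038)t) → ln(3.5873) = 0.0245·t
t = 1.2774 / 0.0245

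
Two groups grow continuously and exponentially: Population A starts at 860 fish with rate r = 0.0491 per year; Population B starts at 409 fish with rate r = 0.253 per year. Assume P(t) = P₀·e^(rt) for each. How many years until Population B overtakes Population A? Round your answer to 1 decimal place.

t ≈ 3.6 years

860·e^(0.0491t) = 409·e^(0.253t)
860/409 = e^((0.253 − 0.0491)t) → ln(2.10269) = 0.2039·t
t = 0.74322 / 0.2039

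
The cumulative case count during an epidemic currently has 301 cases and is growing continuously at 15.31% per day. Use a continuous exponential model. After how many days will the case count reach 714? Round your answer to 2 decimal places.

714 = 301 · e^(0.1531·t)
t = ln(714/301) / 0.1531 = ln(2.37209) / 0.1531 = 0.86377 / 0.1531

t ≈ 5.64 days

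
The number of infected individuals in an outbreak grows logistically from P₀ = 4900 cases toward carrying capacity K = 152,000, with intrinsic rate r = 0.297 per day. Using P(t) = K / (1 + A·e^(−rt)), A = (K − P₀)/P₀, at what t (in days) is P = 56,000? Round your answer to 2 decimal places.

t ≈ 9.64 days

A = (152000 − 4900)/4900 = 30.02041
56000 = 152000/(1 + 30.02041·e^(−0.297t)) → 1 + 30.02041·e^(−0.297t) = 2.71429
e^(−0.297t) = 0.057104 → t = ln(17.5119)/0.297 = 2.86288/0.297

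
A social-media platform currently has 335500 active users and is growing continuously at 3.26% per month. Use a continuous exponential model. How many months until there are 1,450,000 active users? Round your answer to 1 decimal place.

t ≈ 44.9 months

1450000 = 335500 · e^(0.0326·t)
t = ln(1450000/335500) / 0.0326 = ln(4.32191) / 0.0326 = 1.4637 / 0.0326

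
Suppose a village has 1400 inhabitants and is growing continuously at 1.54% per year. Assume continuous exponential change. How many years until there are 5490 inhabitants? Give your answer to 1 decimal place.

t ≈ 88.7 years

5490 = 1400 · e^(0.0154·t)
t = ln(5490/1400) / 0.0154 = ln(3.92143) / 0.0154 = 1.36646 / 0.0154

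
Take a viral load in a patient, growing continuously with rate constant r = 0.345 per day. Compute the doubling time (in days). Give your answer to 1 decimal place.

doubling time = ln(2) / |r| = 0.69315 / 0.345

doubling time ≈ 2.0 days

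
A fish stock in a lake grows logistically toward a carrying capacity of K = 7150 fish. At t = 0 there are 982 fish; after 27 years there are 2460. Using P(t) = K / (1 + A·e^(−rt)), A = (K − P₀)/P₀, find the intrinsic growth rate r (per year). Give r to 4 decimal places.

r ≈ 0.0442 per year

A = (7150 − 982)/982 = 6.28106
2460 = 7150/(1 + 6.28106·e^(−r·27)) → e^(−27r) = (2.9065 − 1)/6.28106 = 0.303532
r = −ln(0.303532)/27 = 1.19227/27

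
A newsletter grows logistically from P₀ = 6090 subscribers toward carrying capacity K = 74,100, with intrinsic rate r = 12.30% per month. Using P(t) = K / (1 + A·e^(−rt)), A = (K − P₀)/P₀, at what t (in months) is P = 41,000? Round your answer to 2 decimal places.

t ≈ 21.36 months

A = (74100 − 6090)/6090 = 11.16749
41000 = 74100/(1 + 11.16749·e^(−0.123t)) → 1 + 11.16749·e^(−0.123t) = 1.80732
e^(−0.123t) = 0.072292 → t = ln(13.83284)/0.123 = 2.62705/0.123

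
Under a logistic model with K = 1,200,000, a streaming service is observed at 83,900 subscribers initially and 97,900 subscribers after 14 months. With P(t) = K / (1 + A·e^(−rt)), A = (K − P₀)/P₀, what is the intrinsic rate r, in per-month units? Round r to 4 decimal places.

r ≈ 0.0119 per month

A = (1200000 − 83900)/83900 = 13.30274
97900 = 1200000/(1 + 13.30274·e^(−r·14)) → e^(−14r) = (12.25741 − 1)/13.30274 = 0.846247
r = −ln(0.846247)/14 = 0.16694/14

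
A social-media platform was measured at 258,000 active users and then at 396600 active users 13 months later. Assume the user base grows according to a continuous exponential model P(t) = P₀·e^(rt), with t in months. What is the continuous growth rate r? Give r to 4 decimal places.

r ≈ 0.0331 per month

396600 = 258000 · e^(r·13)
e^(13r) = 396600/258000 = 1.53721
r = ln(1.53721) / 13 = 0.42997 / 13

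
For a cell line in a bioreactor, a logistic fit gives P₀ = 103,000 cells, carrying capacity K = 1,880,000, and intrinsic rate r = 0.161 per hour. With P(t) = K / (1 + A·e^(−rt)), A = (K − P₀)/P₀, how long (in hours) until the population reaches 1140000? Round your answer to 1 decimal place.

t ≈ 20.4 hours

A = (1880000 − 103000)/103000 = 17.25243
1140000 = 1880000/(1 + 17.25243·e^(−0.161t)) → 1 + 17.25243·e^(−0.161t) = 1.64912
e^(−0.161t) = 0.037625 → t = ln(26.57806)/0.161 = 3.28009/0.161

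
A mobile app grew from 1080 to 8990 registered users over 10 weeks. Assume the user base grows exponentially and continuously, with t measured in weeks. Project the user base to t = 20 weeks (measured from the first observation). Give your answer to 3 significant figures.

r = ln(8990/1080) / 10 ≈ 0.211915 per week
P(20) = 1080 · e^(0.211915·20) = 1080 · 69.29021 ≈ 74833.43

≈ 74,800 registered users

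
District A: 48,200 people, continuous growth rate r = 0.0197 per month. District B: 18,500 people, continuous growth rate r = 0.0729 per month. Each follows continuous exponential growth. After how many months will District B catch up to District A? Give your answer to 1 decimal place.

t ≈ 18.0 months

48200·e^(0.0197t) = 18500·e^(0.0729t)
48200/18500 = e^((0.0729 − 0.0197)t) → ln(2.60541) = 0.0532·t
t = 0.95759 / 0.0532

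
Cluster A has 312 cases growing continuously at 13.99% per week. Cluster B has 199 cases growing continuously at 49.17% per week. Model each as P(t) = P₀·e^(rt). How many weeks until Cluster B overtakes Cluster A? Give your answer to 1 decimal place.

t ≈ 1.3 weeks

312·e^(0.1399t) = 199·e^(0.4917t)
312/199 = e^((0.4917 − 0.1399)t) → ln(1.56784) = 0.3518·t
t = 0.4497 / 0.3518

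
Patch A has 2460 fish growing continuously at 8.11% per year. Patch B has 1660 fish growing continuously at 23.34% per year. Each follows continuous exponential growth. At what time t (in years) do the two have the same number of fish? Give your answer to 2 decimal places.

t ≈ 2.58 years

2460·e^(0.0811t) = 1660·e^(0.2334t)
2460/1660 = e^((0.2334 − 0.0811)t) → ln(1.48193) = 0.1523·t
t = 0.39334 / 0.1523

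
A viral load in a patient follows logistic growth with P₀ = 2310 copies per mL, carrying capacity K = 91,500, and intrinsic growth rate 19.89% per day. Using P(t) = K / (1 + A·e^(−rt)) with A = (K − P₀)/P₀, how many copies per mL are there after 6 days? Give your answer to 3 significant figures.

≈ 7,200 copies per mL

A = (91500 − 2310)/2310 = 38.61039
P(6) = 91500 / (1 + 38.61039·e^(−0.1989·6)) = 91500 / (1 + 38.61039·0.303189)
= 91500 / 12.70623 ≈ 7201.19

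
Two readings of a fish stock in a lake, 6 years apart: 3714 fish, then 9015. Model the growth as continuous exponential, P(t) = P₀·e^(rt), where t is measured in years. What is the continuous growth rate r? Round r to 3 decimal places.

r ≈ 0.148 per year

9015 = 3714 · e^(r·6)
e^(6r) = 9015/3714 = 2.4273
r = ln(2.4273) / 6 = 0.88678 / 6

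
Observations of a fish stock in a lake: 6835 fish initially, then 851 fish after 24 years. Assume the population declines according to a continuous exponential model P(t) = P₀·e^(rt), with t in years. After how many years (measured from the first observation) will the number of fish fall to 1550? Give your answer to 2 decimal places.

r = ln(851/6835) / 24 ≈ -0.086808 per year
t = ln(1550/6835) / r = -1.4838 / -0.086808 ≈ 17.093

t ≈ 17.09 years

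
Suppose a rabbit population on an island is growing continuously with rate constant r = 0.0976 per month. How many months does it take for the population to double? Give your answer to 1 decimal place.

doubling time ≈ 7.1 months

doubling time = ln(2) / |r| = 0.69315 / 0.0976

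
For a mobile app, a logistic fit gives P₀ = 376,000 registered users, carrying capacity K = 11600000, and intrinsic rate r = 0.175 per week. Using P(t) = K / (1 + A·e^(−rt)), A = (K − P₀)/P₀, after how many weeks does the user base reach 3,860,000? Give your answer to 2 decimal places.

t ≈ 15.43 weeks

A = (11600000 − 376000)/376000 = 29.85106
3860000 = 11600000/(1 + 29.85106·e^(−0.175t)) → 1 + 29.85106·e^(−0.175t) = 3.00518
e^(−0.175t) = 0.067173 → t = ln(14.88696)/0.175 = 2.70049/0.175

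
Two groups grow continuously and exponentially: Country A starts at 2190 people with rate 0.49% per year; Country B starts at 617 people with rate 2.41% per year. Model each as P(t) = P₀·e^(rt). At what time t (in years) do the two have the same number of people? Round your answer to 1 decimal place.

t ≈ 66.0 years

2190·e^(0.0049t) = 617·e^(0.0241t)
2190/617 = e^((0.0241 − 0.0049)t) → ln(3.54943) = 0.0192·t
t = 1.26679 / 0.0192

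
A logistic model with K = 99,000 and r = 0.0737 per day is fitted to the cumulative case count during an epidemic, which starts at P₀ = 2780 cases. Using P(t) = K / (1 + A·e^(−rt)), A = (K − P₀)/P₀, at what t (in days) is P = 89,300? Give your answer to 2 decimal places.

t ≈ 78.21 days

A = (99000 − 2780)/2780 = 34.61151
89300 = 99000/(1 + 34.61151·e^(−0.0737t)) → 1 + 34.61151·e^(−0.0737t) = 1.10862
e^(−0.0737t) = 0.003138 → t = ln(318.63999)/0.0737 = 5.76406/0.0737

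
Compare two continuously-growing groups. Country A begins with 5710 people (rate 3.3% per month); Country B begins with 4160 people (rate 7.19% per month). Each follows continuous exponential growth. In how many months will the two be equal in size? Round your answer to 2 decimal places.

t ≈ 8.14 months

5710·e^(0.033t) = 4160·e^(0.0719t)
5710/4160 = e^((0.0719 − 0.033)t) → ln(1.3726) = 0.0389·t
t = 0.3167 / 0.0389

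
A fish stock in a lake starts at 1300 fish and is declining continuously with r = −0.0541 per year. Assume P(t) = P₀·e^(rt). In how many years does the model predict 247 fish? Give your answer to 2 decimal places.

247 = 1300 · e^(-0.0541·t)
t = ln(247/1300) / -0.0541 = ln(0.19) / -0.0541 = -1.66073 / -0.0541

t ≈ 30.70 years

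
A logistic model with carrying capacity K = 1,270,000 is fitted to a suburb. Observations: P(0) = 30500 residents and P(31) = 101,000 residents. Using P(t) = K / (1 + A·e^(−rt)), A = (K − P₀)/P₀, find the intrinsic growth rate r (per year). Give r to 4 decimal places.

A = (1270000 − 30500)/30500 = 40.63934
101000 = 1270000/(1 + 40.63934·e^(−r·31)) → e^(−31r) = (12.57426 − 1)/40.63934 = 0.284804
r = −ln(0.284804)/31 = 1.25595/31

r ≈ 0.0405 per year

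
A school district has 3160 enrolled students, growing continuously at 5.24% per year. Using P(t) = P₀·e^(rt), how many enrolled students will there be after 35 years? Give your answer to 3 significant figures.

P(35) = 3160 · e^(0.0524·35) = 3160 · e^(1.834)
= 3160 · 6.25887 ≈ 19778.04

≈ 19,800 enrolled students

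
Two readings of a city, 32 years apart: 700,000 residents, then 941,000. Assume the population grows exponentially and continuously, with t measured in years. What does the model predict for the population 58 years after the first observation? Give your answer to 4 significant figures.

≈ 1,197,000 residents

r = ln(941000/700000) / 32 ≈ 0.009246 per year
P(58) = 700000 · e^(0.009246·58) = 700000 · 1.70959 ≈ 1196710.32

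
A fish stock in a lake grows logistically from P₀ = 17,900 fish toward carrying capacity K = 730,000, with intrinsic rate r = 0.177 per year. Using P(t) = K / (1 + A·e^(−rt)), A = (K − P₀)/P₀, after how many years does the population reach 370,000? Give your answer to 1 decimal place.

t ≈ 21.0 years

A = (730000 − 17900)/17900 = 39.78212
370000 = 730000/(1 + 39.78212·e^(−0.177t)) → 1 + 39.78212·e^(−0.177t) = 1.97297
e^(−0.177t) = 0.024458 → t = ln(40.88718)/0.177 = 3.71082/0.177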